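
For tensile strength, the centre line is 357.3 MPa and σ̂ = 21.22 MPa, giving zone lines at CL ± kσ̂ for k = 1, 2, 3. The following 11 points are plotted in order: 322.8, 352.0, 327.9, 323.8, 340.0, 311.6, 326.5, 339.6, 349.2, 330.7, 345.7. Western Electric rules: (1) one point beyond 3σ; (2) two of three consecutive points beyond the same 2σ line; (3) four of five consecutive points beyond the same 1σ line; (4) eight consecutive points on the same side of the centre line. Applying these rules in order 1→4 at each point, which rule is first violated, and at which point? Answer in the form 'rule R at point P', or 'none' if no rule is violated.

rule 3 at point 7

Zone of each point (C = within 1σ̂, B = 1σ̂–2σ̂, A = 2σ̂–3σ̂, * = beyond 3σ̂; sign = side of CL): 1:-B, 2:-C, 3:-B, 4:-B, 5:-C, 6:-A, 7:-B, 8:-C, 9:-C, 10:-B, 11:-C
Rule 3 (four of five consecutive points beyond the same 1σ limit) is satisfied at point 7.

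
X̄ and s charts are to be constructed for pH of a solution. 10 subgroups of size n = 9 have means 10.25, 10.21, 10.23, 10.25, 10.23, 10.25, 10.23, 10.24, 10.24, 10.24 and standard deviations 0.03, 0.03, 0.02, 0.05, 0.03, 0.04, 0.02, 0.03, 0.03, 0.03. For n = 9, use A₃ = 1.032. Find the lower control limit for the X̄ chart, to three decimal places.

X̄̄ = (10.25 + 10.21 + 10.23 + 10.25 + 10.23 + 10.25 + 10.23 + 10.24 + 10.24 + 10.24) / 10 = 10.2370
s̄ = (0.03 + 0.03 + 0.02 + 0.05 + 0.03 + 0.04 + 0.02 + 0.03 + 0.03 + 0.03) / 10 = 0.0310
LCL = X̄̄ − A₃·s̄ = 10.2370 − 1.032 × 0.0310 = 10.2050

10.205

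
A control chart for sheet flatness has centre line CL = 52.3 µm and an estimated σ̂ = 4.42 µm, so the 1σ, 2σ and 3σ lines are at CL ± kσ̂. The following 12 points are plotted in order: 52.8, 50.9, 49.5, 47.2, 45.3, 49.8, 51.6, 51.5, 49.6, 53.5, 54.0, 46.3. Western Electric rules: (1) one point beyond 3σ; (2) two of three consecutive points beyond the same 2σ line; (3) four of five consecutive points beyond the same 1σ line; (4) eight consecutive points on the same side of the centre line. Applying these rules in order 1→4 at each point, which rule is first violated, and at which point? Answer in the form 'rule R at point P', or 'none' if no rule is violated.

Zone of each point (C = within 1σ̂, B = 1σ̂–2σ̂, A = 2σ̂–3σ̂, * = beyond 3σ̂; sign = side of CL): 1:+C, 2:-C, 3:-C, 4:-B, 5:-B, 6:-C, 7:-C, 8:-C, 9:-C, 10:+C, 11:+C, 12:-B
Rule 4 (eight consecutive points on the same side of the centre line) is satisfied at point 9.

rule 4 at point 9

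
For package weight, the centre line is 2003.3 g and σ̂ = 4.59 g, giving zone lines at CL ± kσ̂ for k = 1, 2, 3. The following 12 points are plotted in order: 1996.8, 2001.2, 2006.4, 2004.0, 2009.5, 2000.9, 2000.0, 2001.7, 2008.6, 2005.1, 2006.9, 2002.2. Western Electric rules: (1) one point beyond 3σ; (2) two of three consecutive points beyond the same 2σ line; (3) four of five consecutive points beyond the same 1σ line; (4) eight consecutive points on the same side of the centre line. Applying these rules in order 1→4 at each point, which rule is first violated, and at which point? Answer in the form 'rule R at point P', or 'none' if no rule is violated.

none

Zone of each point (C = within 1σ̂, B = 1σ̂–2σ̂, A = 2σ̂–3σ̂, * = beyond 3σ̂; sign = side of CL): 1:-B, 2:-C, 3:+C, 4:+C, 5:+B, 6:-C, 7:-C, 8:-C, 9:+B, 10:+C, 11:+C, 12:-C
No rule fires across all 12 points.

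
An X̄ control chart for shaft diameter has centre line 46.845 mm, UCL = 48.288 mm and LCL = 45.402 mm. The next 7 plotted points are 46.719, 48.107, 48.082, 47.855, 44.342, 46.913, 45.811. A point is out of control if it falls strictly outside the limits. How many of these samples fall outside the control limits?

Compare each point to [45.402, 48.288]: sample 5 = 44.342 < LCL.

1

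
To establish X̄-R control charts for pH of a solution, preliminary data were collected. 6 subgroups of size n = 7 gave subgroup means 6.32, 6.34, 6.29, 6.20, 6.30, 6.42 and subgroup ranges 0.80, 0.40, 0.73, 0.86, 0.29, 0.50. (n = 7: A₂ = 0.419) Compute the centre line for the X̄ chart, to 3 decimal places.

X̄̄ = (6.32 + 6.34 + 6.29 + 6.20 + 6.30 + 6.42) / 6 = 37.8700 / 6 = 6.3117
CL = X̄̄ = 6.3117

6.312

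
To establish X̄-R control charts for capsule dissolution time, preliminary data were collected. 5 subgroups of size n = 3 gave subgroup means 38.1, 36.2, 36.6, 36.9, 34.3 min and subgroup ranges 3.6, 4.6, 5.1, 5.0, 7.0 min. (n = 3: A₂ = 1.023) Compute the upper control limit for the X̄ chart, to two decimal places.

X̄̄ = (38.1 + 36.2 + 36.6 + 36.9 + 34.3) / 5 = 182.1000 / 5 = 36.4200
R̄ = (3.6 + 4.6 + 5.1 + 5.0 + 7.0) / 5 = 25.3000 / 5 = 5.0600
UCL = X̄̄ + A₂·R̄ = 36.4200 + 1.023 × 5.0600 = 41.5964

41.60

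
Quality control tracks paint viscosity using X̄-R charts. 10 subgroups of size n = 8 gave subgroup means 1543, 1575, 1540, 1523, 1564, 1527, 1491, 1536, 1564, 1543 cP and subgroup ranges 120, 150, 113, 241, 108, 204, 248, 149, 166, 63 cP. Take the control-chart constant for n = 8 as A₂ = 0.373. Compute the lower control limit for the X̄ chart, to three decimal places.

1482.337

X̄̄ = (1543 + 1575 + 1540 + 1523 + 1564 + 1527 + 1491 + 1536 + 1564 + 1543) / 10 = 15406.0000 / 10 = 1540.6000
R̄ = (120 + 150 + 113 + 241 + 108 + 204 + 248 + 149 + 166 + 63) / 10 = 1562.0000 / 10 = 156.2000
LCL = X̄̄ − A₂·R̄ = 1540.6000 − 0.373 × 156.2000 = 1482.3374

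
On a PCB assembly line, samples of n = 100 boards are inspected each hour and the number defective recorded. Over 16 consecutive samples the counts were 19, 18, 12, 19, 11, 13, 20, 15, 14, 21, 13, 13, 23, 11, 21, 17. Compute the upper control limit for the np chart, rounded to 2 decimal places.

p̄ = Σdᵢ / (k·n) = 260 / (16 × 100) = 0.16250
UCL = np̄ + 3·√(np̄(1−p̄)) = 16.2500 + 3 × √(16.2500×0.83750) = 16.2500 + 3 × 3.6891 = 27.3173

27.32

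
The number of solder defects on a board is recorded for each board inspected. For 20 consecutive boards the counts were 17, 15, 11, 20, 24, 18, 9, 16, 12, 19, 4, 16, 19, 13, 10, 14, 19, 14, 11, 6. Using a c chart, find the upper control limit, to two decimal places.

c̄ = (17 + 15 + 11 + 20 + 24 + 18 + 9 + 16 + 12 + 19 + 4 + 16 + 19 + 13 + 10 + 14 + 19 + 14 + 11 + 6) / 20 = 287 / 20 = 14.3500
UCL = c̄ + 3√c̄ = 14.3500 + 3 × √14.3500 = 14.3500 + 3 × 3.7881 = 25.7144

25.71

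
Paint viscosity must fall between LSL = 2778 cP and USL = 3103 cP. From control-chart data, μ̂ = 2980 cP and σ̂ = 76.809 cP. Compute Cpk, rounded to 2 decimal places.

0.53

Cpu = (USL − μ̂) / (3σ̂) = (3103 − 2980) / (3 × 76.809) = 0.5338; Cpl = (μ̂ − LSL) / (3σ̂) = (2980 − 2778) / (3 × 76.809) = 0.8766; Cpk = min(Cpu, Cpl) = 0.5338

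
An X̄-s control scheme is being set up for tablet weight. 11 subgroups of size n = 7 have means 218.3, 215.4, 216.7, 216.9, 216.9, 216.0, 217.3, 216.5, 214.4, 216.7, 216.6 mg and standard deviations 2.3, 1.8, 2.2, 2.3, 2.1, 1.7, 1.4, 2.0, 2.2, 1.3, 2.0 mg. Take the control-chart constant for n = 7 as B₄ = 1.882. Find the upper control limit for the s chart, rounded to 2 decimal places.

3.64

s̄ = (2.3 + 1.8 + 2.2 + 2.3 + 2.1 + 1.7 + 1.4 + 2.0 + 2.2 + 1.3 + 2.0) / 11 = 1.9364
UCL_s = B₄·s̄ = 1.882 × 1.9364 = 3.6442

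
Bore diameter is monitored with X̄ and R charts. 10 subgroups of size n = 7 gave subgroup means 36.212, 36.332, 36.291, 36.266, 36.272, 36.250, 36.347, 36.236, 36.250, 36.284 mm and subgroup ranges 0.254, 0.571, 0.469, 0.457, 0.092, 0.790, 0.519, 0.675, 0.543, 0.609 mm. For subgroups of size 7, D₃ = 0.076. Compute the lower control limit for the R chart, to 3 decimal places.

R̄ = (0.254 + 0.571 + 0.469 + 0.457 + 0.092 + 0.790 + 0.519 + 0.675 + 0.543 + 0.609) / 10 = 4.9790 / 10 = 0.4979
LCL_R = D₃·R̄ = 0.076 × 0.4979 = 0.0378

0.038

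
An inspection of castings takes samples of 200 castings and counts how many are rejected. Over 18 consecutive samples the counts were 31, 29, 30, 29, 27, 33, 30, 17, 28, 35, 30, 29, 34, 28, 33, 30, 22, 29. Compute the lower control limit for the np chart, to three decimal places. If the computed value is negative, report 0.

14.149

p̄ = Σdᵢ / (k·n) = 524 / (18 × 200) = 0.14556
LCL = np̄ − 3·√(np̄(1−p̄)) = 29.1111 − 3 × 4.9874 = 14.1490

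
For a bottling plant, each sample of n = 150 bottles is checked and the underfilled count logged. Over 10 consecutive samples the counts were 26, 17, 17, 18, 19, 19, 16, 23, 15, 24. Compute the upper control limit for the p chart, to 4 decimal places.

p̄ = Σdᵢ / (k·n) = 194 / (10 × 150) = 0.12933
UCL = p̄ + 3·√(p̄(1−p̄)/n) = 0.12933 + 3 × √(0.12933×0.87067/150) = 0.12933 + 3 × 0.02740 = 0.21153

0.2115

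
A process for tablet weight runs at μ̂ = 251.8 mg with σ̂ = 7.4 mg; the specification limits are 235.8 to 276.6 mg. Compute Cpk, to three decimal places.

Cpu = (USL − μ̂) / (3σ̂) = (276.6 − 251.8) / (3 × 7.4) = 1.1171; Cpl = (μ̂ − LSL) / (3σ̂) = (251.8 − 235.8) / (3 × 7.4) = 0.7207; Cpk = min(Cpu, Cpl) = 0.7207

0.721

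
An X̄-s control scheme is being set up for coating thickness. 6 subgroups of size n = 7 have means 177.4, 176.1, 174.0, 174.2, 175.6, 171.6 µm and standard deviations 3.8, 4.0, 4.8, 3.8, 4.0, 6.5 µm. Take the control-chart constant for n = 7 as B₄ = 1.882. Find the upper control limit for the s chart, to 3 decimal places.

8.438

s̄ = (3.8 + 4.0 + 4.8 + 3.8 + 4.0 + 6.5) / 6 = 4.4833
UCL_s = B₄·s̄ = 1.882 × 4.4833 = 8.4376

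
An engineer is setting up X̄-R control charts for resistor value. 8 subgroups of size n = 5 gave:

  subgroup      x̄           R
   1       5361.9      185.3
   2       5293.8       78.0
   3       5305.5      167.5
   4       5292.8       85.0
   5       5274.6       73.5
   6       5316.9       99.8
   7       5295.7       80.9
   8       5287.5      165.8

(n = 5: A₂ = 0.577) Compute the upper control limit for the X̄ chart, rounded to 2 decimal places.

X̄̄ = (5361.9 + 5293.8 + 5305.5 + 5292.8 + 5274.6 + 5316.9 + 5295.7 + 5287.5) / 8 = 42428.7000 / 8 = 5303.5875
R̄ = (185.3 + 78.0 + 167.5 + 85.0 + 73.5 + 99.8 + 80.9 + 165.8) / 8 = 935.8000 / 8 = 116.9750
UCL = X̄̄ + A₂·R̄ = 5303.5875 + 0.577 × 116.9750 = 5371.0821

5371.08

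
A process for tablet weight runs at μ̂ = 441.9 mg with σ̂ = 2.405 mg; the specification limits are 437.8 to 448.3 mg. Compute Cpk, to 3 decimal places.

Cpu = (USL − μ̂) / (3σ̂) = (448.3 − 441.9) / (3 × 2.405) = 0.8870; Cpl = (μ̂ − LSL) / (3σ̂) = (441.9 − 437.8) / (3 × 2.405) = 0.5683; Cpk = min(Cpu, Cpl) = 0.5683

0.568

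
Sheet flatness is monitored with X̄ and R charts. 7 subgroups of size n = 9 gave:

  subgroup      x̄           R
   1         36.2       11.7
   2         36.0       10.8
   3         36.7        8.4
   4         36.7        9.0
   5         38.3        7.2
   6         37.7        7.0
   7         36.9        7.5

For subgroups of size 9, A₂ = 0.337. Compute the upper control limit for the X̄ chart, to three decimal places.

39.894

X̄̄ = (36.2 + 36.0 + 36.7 + 36.7 + 38.3 + 37.7 + 36.9) / 7 = 258.5000 / 7 = 36.9286
R̄ = (11.7 + 10.8 + 8.4 + 9.0 + 7.2 + 7.0 + 7.5) / 7 = 61.6000 / 7 = 8.8000
UCL = X̄̄ + A₂·R̄ = 36.9286 + 0.337 × 8.8000 = 39.8942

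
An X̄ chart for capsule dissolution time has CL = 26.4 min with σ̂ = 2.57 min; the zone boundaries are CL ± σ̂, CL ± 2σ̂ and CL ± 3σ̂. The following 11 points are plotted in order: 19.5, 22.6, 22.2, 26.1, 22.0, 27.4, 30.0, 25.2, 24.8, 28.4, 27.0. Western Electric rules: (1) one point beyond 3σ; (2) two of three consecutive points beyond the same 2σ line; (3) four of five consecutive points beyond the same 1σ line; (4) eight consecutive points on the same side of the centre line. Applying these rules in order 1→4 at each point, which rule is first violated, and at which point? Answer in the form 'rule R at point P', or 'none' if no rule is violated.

rule 3 at point 5

Zone of each point (C = within 1σ̂, B = 1σ̂–2σ̂, A = 2σ̂–3σ̂, * = beyond 3σ̂; sign = side of CL): 1:-A, 2:-B, 3:-B, 4:-C, 5:-B, 6:+C, 7:+B, 8:-C, 9:-C, 10:+C, 11:+C
Rule 3 (four of five consecutive points beyond the same 1σ limit) is satisfied at point 5.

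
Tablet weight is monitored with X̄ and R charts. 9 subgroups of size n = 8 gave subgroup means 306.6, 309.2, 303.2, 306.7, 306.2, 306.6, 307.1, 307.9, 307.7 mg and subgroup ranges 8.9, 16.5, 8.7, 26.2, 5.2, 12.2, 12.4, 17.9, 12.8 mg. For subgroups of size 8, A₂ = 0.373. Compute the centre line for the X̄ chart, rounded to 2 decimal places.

306.80

X̄̄ = (306.6 + 309.2 + 303.2 + 306.7 + 306.2 + 306.6 + 307.1 + 307.9 + 307.7) / 9 = 2761.2000 / 9 = 306.8000
CL = X̄̄ = 306.8000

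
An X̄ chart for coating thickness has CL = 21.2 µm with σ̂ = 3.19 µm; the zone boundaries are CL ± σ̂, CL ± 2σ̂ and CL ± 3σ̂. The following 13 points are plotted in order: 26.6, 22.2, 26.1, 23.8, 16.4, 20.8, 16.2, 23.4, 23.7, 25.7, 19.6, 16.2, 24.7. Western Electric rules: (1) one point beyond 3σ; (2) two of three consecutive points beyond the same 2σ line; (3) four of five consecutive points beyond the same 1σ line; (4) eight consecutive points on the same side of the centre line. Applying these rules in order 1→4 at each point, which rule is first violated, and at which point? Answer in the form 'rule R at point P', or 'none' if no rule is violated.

Zone of each point (C = within 1σ̂, B = 1σ̂–2σ̂, A = 2σ̂–3σ̂, * = beyond 3σ̂; sign = side of CL): 1:+B, 2:+C, 3:+B, 4:+C, 5:-B, 6:-C, 7:-B, 8:+C, 9:+C, 10:+B, 11:-C, 12:-B, 13:+B
No rule fires across all 13 points.

none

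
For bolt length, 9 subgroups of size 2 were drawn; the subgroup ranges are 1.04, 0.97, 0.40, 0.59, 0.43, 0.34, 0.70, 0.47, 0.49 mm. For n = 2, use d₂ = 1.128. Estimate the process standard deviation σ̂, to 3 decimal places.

0.535

R̄ = (1.04 + 0.97 + 0.40 + 0.59 + 0.43 + 0.34 + 0.70 + 0.47 + 0.49) / 9 = 0.6033
σ̂ = R̄ / d₂ = 0.6033 / 1.128 = 0.5349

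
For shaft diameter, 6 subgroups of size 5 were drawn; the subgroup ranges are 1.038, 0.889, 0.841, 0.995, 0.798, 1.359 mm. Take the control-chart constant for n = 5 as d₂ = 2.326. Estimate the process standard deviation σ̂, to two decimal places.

R̄ = (1.038 + 0.889 + 0.841 + 0.995 + 0.798 + 1.359) / 6 = 0.9867
σ̂ = R̄ / d₂ = 0.9867 / 2.326 = 0.4242

0.42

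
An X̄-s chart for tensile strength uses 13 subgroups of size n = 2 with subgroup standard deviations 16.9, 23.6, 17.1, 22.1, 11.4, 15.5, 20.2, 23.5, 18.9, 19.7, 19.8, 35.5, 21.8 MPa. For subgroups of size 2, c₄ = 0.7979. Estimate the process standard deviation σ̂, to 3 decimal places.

25.644

s̄ = (16.9 + 23.6 + 17.1 + 22.1 + 11.4 + 15.5 + 20.2 + 23.5 + 18.9 + 19.7 + 19.8 + 35.5 + 21.8) / 13 = 20.4615
σ̂ = s̄ / c₄ = 20.4615 / 0.7979 = 25.6442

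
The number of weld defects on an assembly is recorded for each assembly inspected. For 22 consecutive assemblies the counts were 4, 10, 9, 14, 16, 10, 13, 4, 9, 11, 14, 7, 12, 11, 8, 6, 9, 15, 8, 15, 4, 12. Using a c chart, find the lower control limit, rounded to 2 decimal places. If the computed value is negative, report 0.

c̄ = (4 + 10 + 9 + 14 + 16 + 10 + 13 + 4 + 9 + 11 + 14 + 7 + 12 + 11 + 8 + 6 + 9 + 15 + 8 + 15 + 4 + 12) / 22 = 221 / 22 = 10.0455
LCL = c̄ − 3√c̄ = 10.0455 − 3 × 3.1695 = 0.5371

0.54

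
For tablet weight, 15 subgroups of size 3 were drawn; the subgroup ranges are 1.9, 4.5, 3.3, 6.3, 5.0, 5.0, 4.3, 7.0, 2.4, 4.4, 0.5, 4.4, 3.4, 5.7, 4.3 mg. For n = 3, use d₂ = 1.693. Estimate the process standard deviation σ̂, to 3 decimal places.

R̄ = (1.9 + 4.5 + 3.3 + 6.3 + 5.0 + 5.0 + 4.3 + 7.0 + 2.4 + 4.4 + 0.5 + 4.4 + 3.4 + 5.7 + 4.3) / 15 = 4.1600
σ̂ = R̄ / d₂ = 4.1600 / 1.693 = 2.4572

2.457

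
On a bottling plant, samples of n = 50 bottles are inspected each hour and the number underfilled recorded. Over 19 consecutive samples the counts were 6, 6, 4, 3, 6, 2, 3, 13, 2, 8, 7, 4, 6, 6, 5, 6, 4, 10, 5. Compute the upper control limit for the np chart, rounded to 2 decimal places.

12.26

p̄ = Σdᵢ / (k·n) = 106 / (19 × 50) = 0.11158
UCL = np̄ + 3·√(np̄(1−p̄)) = 5.5789 + 3 × √(5.5789×0.88842) = 5.5789 + 3 × 2.2263 = 12.2579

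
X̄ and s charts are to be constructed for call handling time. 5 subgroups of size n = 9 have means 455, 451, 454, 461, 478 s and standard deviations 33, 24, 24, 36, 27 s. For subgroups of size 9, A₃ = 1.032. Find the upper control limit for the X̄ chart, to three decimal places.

X̄̄ = (455 + 451 + 454 + 461 + 478) / 5 = 459.8000
s̄ = (33 + 24 + 24 + 36 + 27) / 5 = 28.8000
UCL = X̄̄ + A₃·s̄ = 459.8000 + 1.032 × 28.8000 = 489.5216

489.522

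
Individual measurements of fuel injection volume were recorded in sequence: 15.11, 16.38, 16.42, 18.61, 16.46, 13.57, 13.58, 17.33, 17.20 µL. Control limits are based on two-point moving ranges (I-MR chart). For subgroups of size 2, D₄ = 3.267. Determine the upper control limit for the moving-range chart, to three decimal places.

5.076

Moving ranges: 1.27, 0.04, 2.19, 2.15, 2.89, 0.01, 3.75, 0.13; M̄R̄ = 12.4300 / 8 = 1.5537
UCL_MR = D₄·M̄R̄ = 3.267 × 1.5537 = 5.0761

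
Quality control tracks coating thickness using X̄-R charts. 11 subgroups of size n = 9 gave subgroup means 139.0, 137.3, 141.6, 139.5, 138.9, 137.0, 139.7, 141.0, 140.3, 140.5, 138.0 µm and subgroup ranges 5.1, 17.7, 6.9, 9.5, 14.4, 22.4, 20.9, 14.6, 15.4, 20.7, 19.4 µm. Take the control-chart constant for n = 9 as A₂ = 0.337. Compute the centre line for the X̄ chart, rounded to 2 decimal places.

X̄̄ = (139.0 + 137.3 + 141.6 + 139.5 + 138.9 + 137.0 + 139.7 + 141.0 + 140.3 + 140.5 + 138.0) / 11 = 1532.8000 / 11 = 139.3455
CL = X̄̄ = 139.3455

139.35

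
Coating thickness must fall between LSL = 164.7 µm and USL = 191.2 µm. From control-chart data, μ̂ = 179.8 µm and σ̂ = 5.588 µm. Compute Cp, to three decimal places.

Cp = (USL − LSL) / (6σ̂) = (191.2 − 164.7) / (6 × 5.588) = 26.5000 / 33.5280 = 0.7904

0.790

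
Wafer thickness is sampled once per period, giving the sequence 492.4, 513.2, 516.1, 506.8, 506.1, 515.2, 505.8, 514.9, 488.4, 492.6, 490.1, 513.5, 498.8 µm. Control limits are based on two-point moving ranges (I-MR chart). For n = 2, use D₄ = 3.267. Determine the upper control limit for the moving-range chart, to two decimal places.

36.10

Moving ranges: 20.8, 2.9, 9.3, 0.7, 9.1, 9.4, 9.1, 26.5, 4.2, 2.5, 23.4, 14.7; M̄R̄ = 132.6000 / 12 = 11.0500
UCL_MR = D₄·M̄R̄ = 3.267 × 11.0500 = 36.1003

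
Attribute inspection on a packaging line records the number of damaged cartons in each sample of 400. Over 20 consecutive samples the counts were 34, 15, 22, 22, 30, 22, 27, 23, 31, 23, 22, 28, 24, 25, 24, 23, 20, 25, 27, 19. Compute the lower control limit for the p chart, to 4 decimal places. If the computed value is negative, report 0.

0.0249

p̄ = Σdᵢ / (k·n) = 486 / (20 × 400) = 0.06075
LCL = p̄ − 3·√(p̄(1−p̄)/n) = 0.06075 − 3 × 0.01194 = 0.02492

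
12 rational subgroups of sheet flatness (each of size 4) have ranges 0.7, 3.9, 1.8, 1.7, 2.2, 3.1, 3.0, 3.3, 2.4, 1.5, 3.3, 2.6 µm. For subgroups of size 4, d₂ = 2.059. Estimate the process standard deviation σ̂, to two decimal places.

1.19

R̄ = (0.7 + 3.9 + 1.8 + 1.7 + 2.2 + 3.1 + 3.0 + 3.3 + 2.4 + 1.5 + 3.3 + 2.6) / 12 = 2.4583
σ̂ = R̄ / d₂ = 2.4583 / 2.059 = 1.1939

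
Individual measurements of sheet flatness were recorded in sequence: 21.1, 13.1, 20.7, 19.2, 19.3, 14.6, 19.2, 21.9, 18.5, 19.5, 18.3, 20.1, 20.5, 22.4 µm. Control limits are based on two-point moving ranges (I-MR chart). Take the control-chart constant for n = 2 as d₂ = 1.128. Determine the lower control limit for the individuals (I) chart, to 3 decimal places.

11.213

X̄ = (21.1 + 13.1 + 20.7 + 19.2 + 19.3 + 14.6 + 19.2 + 21.9 + 18.5 + 19.5 + 18.3 + 20.1 + 20.5 + 22.4) / 14 = 19.1714
Moving ranges: 8.0, 7.6, 1.5, 0.1, 4.7, 4.6, 2.7, 3.4, 1.0, 1.2, 1.8, 0.4, 1.9; M̄R̄ = 38.9000 / 13 = 2.9923
LCL = X̄ − 3·M̄R̄/d₂ = 19.1714 − 3 × 2.9923 / 1.128 = 11.2132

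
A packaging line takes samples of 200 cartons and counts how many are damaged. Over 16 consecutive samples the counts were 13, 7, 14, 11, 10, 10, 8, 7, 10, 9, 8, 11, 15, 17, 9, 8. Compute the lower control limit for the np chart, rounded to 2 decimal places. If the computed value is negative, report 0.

1.00

p̄ = Σdᵢ / (k·n) = 167 / (16 × 200) = 0.05219
LCL = np̄ − 3·√(np̄(1−p̄)) = 10.4375 − 3 × 3.1453 = 1.0017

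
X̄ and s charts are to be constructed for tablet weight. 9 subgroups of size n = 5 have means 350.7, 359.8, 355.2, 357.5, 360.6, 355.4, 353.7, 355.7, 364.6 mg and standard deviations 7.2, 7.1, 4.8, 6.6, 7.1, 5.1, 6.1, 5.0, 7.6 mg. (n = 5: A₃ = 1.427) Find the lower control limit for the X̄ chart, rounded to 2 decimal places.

348.05

X̄̄ = (350.7 + 359.8 + 355.2 + 357.5 + 360.6 + 355.4 + 353.7 + 355.7 + 364.6) / 9 = 357.0222
s̄ = (7.2 + 7.1 + 4.8 + 6.6 + 7.1 + 5.1 + 6.1 + 5.0 + 7.6) / 9 = 6.2889
LCL = X̄̄ − A₃·s̄ = 357.0222 − 1.427 × 6.2889 = 348.0480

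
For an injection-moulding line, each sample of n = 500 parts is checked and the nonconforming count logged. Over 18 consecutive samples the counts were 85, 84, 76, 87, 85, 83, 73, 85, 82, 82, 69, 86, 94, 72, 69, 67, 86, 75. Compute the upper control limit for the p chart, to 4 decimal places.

p̄ = Σdᵢ / (k·n) = 1440 / (18 × 500) = 0.16000
UCL = p̄ + 3·√(p̄(1−p̄)/n) = 0.16000 + 3 × √(0.16000×0.84000/500) = 0.16000 + 3 × 0.01640 = 0.20919

0.2092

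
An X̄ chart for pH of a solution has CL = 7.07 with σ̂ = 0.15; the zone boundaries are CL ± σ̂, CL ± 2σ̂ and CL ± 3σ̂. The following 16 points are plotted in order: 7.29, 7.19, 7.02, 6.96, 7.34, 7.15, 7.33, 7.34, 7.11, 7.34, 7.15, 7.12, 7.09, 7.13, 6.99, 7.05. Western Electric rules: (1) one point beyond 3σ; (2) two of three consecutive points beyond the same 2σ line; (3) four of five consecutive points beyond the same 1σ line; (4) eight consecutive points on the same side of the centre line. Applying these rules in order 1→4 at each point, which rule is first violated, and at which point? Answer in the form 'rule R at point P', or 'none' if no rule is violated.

rule 4 at point 12

Zone of each point (C = within 1σ̂, B = 1σ̂–2σ̂, A = 2σ̂–3σ̂, * = beyond 3σ̂; sign = side of CL): 1:+B, 2:+C, 3:-C, 4:-C, 5:+B, 6:+C, 7:+B, 8:+B, 9:+C, 10:+B, 11:+C, 12:+C, 13:+C, 14:+C, 15:-C, 16:-C
Rule 4 (eight consecutive points on the same side of the centre line) is satisfied at point 12.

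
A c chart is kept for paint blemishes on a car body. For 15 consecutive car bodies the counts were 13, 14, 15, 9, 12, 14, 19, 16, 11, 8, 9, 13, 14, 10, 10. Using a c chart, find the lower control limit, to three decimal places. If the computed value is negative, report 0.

c̄ = (13 + 14 + 15 + 9 + 12 + 14 + 19 + 16 + 11 + 8 + 9 + 13 + 14 + 10 + 10) / 15 = 187 / 15 = 12.4667
LCL = c̄ − 3√c̄ = 12.4667 − 3 × 3.5308 = 1.8742

1.874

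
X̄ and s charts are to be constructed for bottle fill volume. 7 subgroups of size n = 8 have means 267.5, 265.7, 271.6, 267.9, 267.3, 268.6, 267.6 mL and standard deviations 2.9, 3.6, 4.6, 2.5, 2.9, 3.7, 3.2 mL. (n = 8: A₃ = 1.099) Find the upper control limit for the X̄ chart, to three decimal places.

X̄̄ = (267.5 + 265.7 + 271.6 + 267.9 + 267.3 + 268.6 + 267.6) / 7 = 268.0286
s̄ = (2.9 + 3.6 + 4.6 + 2.5 + 2.9 + 3.7 + 3.2) / 7 = 3.3429
UCL = X̄̄ + A₃·s̄ = 268.0286 + 1.099 × 3.3429 = 271.7024

271.702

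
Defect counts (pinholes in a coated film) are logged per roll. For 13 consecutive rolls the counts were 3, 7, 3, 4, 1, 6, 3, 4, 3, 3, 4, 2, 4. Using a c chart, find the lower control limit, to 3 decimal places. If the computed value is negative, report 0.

c̄ = (3 + 7 + 3 + 4 + 1 + 6 + 3 + 4 + 3 + 3 + 4 + 2 + 4) / 13 = 47 / 13 = 3.6154
LCL = c̄ − 3√c̄ = 3.6154 − 3 × 1.9014 = -2.0889 → 0 (cannot be negative)

0.000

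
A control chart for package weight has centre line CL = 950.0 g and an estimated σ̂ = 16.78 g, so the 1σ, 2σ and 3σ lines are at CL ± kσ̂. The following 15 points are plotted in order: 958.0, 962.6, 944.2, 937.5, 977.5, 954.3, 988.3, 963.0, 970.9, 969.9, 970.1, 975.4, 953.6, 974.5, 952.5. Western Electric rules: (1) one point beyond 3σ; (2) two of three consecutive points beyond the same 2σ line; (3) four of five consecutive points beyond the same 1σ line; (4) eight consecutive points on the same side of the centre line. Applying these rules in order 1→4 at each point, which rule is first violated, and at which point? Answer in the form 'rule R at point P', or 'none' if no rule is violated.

rule 3 at point 11

Zone of each point (C = within 1σ̂, B = 1σ̂–2σ̂, A = 2σ̂–3σ̂, * = beyond 3σ̂; sign = side of CL): 1:+C, 2:+C, 3:-C, 4:-C, 5:+B, 6:+C, 7:+A, 8:+C, 9:+B, 10:+B, 11:+B, 12:+B, 13:+C, 14:+B, 15:+C
Rule 3 (four of five consecutive points beyond the same 1σ limit) is satisfied at point 11.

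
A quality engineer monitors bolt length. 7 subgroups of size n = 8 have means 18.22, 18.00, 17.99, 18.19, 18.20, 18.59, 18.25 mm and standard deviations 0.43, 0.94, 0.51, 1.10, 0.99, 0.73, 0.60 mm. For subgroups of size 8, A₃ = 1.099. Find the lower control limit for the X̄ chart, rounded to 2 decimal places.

X̄̄ = (18.22 + 18.00 + 17.99 + 18.19 + 18.20 + 18.59 + 18.25) / 7 = 18.2057
s̄ = (0.43 + 0.94 + 0.51 + 1.10 + 0.99 + 0.73 + 0.60) / 7 = 0.7571
LCL = X̄̄ − A₃·s̄ = 18.2057 − 1.099 × 0.7571 = 17.3736

17.37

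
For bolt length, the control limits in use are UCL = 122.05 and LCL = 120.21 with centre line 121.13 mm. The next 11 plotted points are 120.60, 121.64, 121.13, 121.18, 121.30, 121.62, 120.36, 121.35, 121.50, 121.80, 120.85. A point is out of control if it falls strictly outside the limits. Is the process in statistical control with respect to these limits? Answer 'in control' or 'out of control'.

All 11 points lie within [120.21, 122.05].

in control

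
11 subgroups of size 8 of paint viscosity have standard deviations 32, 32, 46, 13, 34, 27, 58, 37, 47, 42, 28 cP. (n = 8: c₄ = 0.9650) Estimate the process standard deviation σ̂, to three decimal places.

s̄ = (32 + 32 + 46 + 13 + 34 + 27 + 58 + 37 + 47 + 42 + 28) / 11 = 36.0000
σ̂ = s̄ / c₄ = 36.0000 / 0.9650 = 37.3057

37.306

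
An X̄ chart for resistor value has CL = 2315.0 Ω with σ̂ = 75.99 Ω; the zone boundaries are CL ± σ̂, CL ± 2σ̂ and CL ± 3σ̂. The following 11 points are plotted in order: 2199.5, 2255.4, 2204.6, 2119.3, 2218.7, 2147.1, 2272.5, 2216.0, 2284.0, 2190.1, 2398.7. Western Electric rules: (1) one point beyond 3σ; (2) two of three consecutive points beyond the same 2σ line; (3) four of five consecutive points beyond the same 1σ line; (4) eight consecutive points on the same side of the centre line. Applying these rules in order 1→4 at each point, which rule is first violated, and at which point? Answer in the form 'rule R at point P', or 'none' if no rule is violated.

Zone of each point (C = within 1σ̂, B = 1σ̂–2σ̂, A = 2σ̂–3σ̂, * = beyond 3σ̂; sign = side of CL): 1:-B, 2:-C, 3:-B, 4:-A, 5:-B, 6:-A, 7:-C, 8:-B, 9:-C, 10:-B, 11:+B
Rule 3 (four of five consecutive points beyond the same 1σ limit) is satisfied at point 5.

rule 3 at point 5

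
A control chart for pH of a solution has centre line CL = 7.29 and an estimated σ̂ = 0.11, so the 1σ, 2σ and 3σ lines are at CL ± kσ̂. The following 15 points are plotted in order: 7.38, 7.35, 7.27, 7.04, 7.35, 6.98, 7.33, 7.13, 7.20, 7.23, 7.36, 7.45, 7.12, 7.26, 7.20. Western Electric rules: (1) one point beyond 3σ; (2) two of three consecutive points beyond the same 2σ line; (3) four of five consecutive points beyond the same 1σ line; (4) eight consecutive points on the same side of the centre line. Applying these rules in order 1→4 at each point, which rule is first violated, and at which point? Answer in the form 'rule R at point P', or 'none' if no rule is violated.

Zone of each point (C = within 1σ̂, B = 1σ̂–2σ̂, A = 2σ̂–3σ̂, * = beyond 3σ̂; sign = side of CL): 1:+C, 2:+C, 3:-C, 4:-A, 5:+C, 6:-A, 7:+C, 8:-B, 9:-C, 10:-C, 11:+C, 12:+B, 13:-B, 14:-C, 15:-C
Rule 2 (two of three consecutive points beyond the same 2σ limit) is satisfied at point 6.

rule 2 at point 6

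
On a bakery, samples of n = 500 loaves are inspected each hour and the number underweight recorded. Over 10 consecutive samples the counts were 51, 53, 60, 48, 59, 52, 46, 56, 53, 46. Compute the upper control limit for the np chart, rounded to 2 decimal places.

p̄ = Σdᵢ / (k·n) = 524 / (10 × 500) = 0.10480
UCL = np̄ + 3·√(np̄(1−p̄)) = 52.4000 + 3 × √(52.4000×0.89520) = 52.4000 + 3 × 6.8490 = 72.9469

72.95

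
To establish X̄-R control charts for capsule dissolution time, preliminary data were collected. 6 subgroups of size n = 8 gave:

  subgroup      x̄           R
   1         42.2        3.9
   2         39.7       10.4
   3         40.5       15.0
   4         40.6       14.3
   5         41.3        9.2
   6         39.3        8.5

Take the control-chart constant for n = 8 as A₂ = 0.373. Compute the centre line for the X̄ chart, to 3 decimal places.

40.600

X̄̄ = (42.2 + 39.7 + 40.5 + 40.6 + 41.3 + 39.3) / 6 = 243.6000 / 6 = 40.6000
CL = X̄̄ = 40.6000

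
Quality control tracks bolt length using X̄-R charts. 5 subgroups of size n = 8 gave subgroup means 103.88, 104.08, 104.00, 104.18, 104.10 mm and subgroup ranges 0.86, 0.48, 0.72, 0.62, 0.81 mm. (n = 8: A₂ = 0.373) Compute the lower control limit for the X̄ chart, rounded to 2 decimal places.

103.79

X̄̄ = (103.88 + 104.08 + 104.00 + 104.18 + 104.10) / 5 = 520.2400 / 5 = 104.0480
R̄ = (0.86 + 0.48 + 0.72 + 0.62 + 0.81) / 5 = 3.4900 / 5 = 0.6980
LCL = X̄̄ − A₂·R̄ = 104.0480 − 0.373 × 0.6980 = 103.7876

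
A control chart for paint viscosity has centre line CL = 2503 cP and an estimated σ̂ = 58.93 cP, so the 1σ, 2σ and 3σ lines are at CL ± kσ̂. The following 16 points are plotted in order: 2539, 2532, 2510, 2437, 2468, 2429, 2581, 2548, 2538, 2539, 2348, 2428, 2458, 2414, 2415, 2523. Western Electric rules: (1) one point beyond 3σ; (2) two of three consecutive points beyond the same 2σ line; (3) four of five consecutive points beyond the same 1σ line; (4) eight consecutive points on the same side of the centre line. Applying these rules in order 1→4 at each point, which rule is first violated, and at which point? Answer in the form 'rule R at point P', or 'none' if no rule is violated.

Zone of each point (C = within 1σ̂, B = 1σ̂–2σ̂, A = 2σ̂–3σ̂, * = beyond 3σ̂; sign = side of CL): 1:+C, 2:+C, 3:+C, 4:-B, 5:-C, 6:-B, 7:+B, 8:+C, 9:+C, 10:+C, 11:-A, 12:-B, 13:-C, 14:-B, 15:-B, 16:+C
Rule 3 (four of five consecutive points beyond the same 1σ limit) is satisfied at point 15.

rule 3 at point 15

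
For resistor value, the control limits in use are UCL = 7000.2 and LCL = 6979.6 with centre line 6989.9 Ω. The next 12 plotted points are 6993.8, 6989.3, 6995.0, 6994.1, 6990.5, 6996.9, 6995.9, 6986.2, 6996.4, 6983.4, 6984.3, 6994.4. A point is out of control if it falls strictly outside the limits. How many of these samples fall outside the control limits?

0

All 12 points lie within [6979.6, 7000.2].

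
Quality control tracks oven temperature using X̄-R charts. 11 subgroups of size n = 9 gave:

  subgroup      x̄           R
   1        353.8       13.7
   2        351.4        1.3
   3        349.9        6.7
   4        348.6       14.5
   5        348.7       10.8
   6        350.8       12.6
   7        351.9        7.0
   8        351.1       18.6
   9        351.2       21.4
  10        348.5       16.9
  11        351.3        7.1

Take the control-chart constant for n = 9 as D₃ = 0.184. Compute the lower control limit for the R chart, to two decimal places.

2.18

R̄ = (13.7 + 1.3 + 6.7 + 14.5 + 10.8 + 12.6 + 7.0 + 18.6 + 21.4 + 16.9 + 7.1) / 11 = 130.6000 / 11 = 11.8727
LCL_R = D₃·R̄ = 0.184 × 11.8727 = 2.1846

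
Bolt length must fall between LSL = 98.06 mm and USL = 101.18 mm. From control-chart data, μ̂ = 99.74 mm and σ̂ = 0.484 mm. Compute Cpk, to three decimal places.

Cpu = (USL − μ̂) / (3σ̂) = (101.18 − 99.74) / (3 × 0.484) = 0.9917; Cpl = (μ̂ − LSL) / (3σ̂) = (99.74 − 98.06) / (3 × 0.484) = 1.1570; Cpk = min(Cpu, Cpl) = 0.9917

0.992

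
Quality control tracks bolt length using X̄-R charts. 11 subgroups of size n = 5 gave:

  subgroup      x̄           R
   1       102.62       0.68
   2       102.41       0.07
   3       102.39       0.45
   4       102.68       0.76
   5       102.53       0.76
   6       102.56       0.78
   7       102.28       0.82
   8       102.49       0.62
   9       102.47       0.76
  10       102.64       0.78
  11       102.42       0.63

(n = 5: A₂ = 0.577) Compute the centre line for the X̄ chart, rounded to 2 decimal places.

X̄̄ = (102.62 + 102.41 + 102.39 + 102.68 + 102.53 + 102.56 + 102.28 + 102.49 + 102.47 + 102.64 + 102.42) / 11 = 1127.4900 / 11 = 102.4991
CL = X̄̄ = 102.4991

102.50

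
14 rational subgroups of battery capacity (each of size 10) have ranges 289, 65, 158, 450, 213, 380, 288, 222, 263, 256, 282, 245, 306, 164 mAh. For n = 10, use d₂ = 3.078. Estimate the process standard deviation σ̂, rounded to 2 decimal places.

R̄ = (289 + 65 + 158 + 450 + 213 + 380 + 288 + 222 + 263 + 256 + 282 + 245 + 306 + 164) / 14 = 255.7857
σ̂ = R̄ / d₂ = 255.7857 / 3.078 = 83.1013

83.10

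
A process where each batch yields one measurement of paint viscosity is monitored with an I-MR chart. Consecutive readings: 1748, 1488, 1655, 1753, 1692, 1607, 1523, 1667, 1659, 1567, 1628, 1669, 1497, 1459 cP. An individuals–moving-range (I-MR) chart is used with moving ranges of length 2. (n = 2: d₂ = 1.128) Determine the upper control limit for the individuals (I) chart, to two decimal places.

1883.35

X̄ = (1748 + 1488 + 1655 + 1753 + 1692 + 1607 + 1523 + 1667 + 1659 + 1567 + 1628 + 1669 + 1497 + 1459) / 14 = 1615.1429
Moving ranges: 260, 167, 98, 61, 85, 84, 144, 8, 92, 61, 41, 172, 38; M̄R̄ = 1311.0000 / 13 = 100.8462
UCL = X̄ + 3·M̄R̄/d₂ = 1615.1429 + 3 × 100.8462 / 1.128 = 1883.3507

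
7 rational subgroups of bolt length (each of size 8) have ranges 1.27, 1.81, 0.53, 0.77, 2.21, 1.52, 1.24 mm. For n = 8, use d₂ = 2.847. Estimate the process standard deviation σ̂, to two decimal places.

0.47

R̄ = (1.27 + 1.81 + 0.53 + 0.77 + 2.21 + 1.52 + 1.24) / 7 = 1.3357
σ̂ = R̄ / d₂ = 1.3357 / 2.847 = 0.4692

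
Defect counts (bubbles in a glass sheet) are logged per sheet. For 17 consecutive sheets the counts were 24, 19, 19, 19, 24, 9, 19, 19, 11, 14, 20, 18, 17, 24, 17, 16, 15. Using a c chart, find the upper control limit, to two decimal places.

c̄ = (24 + 19 + 19 + 19 + 24 + 9 + 19 + 19 + 11 + 14 + 20 + 18 + 17 + 24 + 17 + 16 + 15) / 17 = 304 / 17 = 17.8824
UCL = c̄ + 3√c̄ = 17.8824 + 3 × √17.8824 = 17.8824 + 3 × 4.2288 = 30.5686

30.57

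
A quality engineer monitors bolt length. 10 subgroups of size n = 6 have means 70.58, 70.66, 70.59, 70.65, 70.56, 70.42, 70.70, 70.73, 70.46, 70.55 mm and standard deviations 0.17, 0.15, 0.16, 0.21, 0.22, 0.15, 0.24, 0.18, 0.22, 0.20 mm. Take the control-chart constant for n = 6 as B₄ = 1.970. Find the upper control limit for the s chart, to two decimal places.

0.37

s̄ = (0.17 + 0.15 + 0.16 + 0.21 + 0.22 + 0.15 + 0.24 + 0.18 + 0.22 + 0.20) / 10 = 0.1900
UCL_s = B₄·s̄ = 1.970 × 0.1900 = 0.3743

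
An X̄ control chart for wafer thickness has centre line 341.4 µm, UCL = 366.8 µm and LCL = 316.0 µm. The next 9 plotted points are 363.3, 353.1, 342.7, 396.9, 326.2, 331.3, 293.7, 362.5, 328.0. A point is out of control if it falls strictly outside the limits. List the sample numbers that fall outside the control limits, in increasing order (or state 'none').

4, 7

Compare each point to [316.0, 366.8]: sample 4 = 396.9 > UCL; sample 7 = 293.7 < LCL.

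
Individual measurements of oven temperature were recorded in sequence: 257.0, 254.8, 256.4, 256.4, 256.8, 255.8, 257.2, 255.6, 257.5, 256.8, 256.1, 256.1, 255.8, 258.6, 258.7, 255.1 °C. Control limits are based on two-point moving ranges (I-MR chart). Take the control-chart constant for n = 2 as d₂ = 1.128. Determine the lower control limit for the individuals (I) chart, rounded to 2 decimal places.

X̄ = (257.0 + 254.8 + 256.4 + 256.4 + 256.8 + 255.8 + 257.2 + 255.6 + 257.5 + 256.8 + 256.1 + 256.1 + 255.8 + 258.6 + 258.7 + 255.1) / 16 = 256.5437
Moving ranges: 2.2, 1.6, 0.0, 0.4, 1.0, 1.4, 1.6, 1.9, 0.7, 0.7, 0.0, 0.3, 2.8, 0.1, 3.6; M̄R̄ = 18.3000 / 15 = 1.2200
LCL = X̄ − 3·M̄R̄/d₂ = 256.5437 − 3 × 1.2200 / 1.128 = 253.2991

253.30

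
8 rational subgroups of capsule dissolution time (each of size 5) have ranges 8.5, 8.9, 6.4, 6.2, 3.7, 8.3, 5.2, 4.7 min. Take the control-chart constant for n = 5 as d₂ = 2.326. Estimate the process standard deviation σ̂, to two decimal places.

2.79

R̄ = (8.5 + 8.9 + 6.4 + 6.2 + 3.7 + 8.3 + 5.2 + 4.7) / 8 = 6.4875
σ̂ = R̄ / d₂ = 6.4875 / 2.326 = 2.7891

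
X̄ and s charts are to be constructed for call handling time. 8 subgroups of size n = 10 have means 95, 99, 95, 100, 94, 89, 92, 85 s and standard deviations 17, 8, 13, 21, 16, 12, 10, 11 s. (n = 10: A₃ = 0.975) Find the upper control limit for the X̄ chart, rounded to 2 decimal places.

106.79

X̄̄ = (95 + 99 + 95 + 100 + 94 + 89 + 92 + 85) / 8 = 93.6250
s̄ = (17 + 8 + 13 + 21 + 16 + 12 + 10 + 11) / 8 = 13.5000
UCL = X̄̄ + A₃·s̄ = 93.6250 + 0.975 × 13.5000 = 106.7875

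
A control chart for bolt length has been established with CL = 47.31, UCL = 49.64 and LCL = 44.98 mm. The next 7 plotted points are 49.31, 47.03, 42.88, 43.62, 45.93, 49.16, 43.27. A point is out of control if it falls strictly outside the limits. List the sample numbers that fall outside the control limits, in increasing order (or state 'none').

Compare each point to [44.98, 49.64]: sample 3 = 42.88 < LCL; sample 4 = 43.62 < LCL; sample 7 = 43.27 < LCL.

3, 4, 7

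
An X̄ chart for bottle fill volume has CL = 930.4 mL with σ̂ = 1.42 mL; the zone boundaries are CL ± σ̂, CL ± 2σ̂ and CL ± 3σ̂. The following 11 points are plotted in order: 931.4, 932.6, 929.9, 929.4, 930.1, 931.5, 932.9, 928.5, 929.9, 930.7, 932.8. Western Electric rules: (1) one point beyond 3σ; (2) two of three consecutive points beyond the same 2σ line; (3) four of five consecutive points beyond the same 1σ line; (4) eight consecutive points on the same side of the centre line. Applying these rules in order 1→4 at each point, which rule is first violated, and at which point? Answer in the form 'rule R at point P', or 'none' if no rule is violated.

none

Zone of each point (C = within 1σ̂, B = 1σ̂–2σ̂, A = 2σ̂–3σ̂, * = beyond 3σ̂; sign = side of CL): 1:+C, 2:+B, 3:-C, 4:-C, 5:-C, 6:+C, 7:+B, 8:-B, 9:-C, 10:+C, 11:+B
No rule fires across all 11 points.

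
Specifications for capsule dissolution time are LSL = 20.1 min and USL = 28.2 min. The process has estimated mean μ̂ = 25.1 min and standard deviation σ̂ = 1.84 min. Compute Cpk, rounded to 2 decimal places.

Cpu = (USL − μ̂) / (3σ̂) = (28.2 − 25.1) / (3 × 1.84) = 0.5616; Cpl = (μ̂ − LSL) / (3σ̂) = (25.1 − 20.1) / (3 × 1.84) = 0.9058; Cpk = min(Cpu, Cpl) = 0.5616

0.56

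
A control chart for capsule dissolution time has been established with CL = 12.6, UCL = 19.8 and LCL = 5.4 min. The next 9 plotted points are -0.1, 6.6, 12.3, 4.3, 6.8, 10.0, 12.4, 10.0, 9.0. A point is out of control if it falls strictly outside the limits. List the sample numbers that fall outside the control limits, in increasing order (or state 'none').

Compare each point to [5.4, 19.8]: sample 1 = -0.1 < LCL; sample 4 = 4.3 < LCL.

1, 4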